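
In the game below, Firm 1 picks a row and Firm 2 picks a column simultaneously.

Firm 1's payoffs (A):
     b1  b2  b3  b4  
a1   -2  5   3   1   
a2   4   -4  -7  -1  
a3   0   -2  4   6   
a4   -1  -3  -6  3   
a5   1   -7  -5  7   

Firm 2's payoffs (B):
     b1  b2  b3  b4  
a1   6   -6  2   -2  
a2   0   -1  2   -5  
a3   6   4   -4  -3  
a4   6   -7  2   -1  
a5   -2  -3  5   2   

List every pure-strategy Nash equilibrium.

Find each player's best response to every opponent strategy; NE are the intersections.
Firm 1's best responses — vs b1: a2 (payoff 4); vs b2: a1 (payoff 5); vs b3: a3 (payoff 4); vs b4: a5 (payoff 7).
Firm 2's best responses — vs a1: b1 (payoff 6); vs a2: b3 (payoff 2); vs a3: b1 (payoff 6); vs a4: b1 (payoff 6); vs a5: b3 (payoff 5).
No cell has both players best-responding. For instance, Firm 1's best reply to b4 is a5, but against a5 Firm 2 prefers b3 over b4.

There is no pure-strategy Nash equilibrium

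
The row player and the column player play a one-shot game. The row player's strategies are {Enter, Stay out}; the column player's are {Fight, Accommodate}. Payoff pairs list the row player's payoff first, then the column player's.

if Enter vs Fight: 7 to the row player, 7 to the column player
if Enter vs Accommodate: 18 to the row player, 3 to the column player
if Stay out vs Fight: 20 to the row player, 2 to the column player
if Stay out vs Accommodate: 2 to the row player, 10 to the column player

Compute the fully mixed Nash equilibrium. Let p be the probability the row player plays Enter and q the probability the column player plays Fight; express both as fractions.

p = 2/3, q = 16/29

Each player's mixing probability is pinned down by making the *other* player indifferent.
The column player indifferent between Fight and Accommodate: p·7 + (1−p)·2 = p·3 + (1−p)·10 ⟹ 2 + 5p = 10 + (-7)p ⟹ p = 2/3.
The row player indifferent between Enter and Stay out: q·7 + (1−q)·18 = q·20 + (1−q)·2 ⟹ 18 + (-11)q = 2 + 18q ⟹ q = 16/29.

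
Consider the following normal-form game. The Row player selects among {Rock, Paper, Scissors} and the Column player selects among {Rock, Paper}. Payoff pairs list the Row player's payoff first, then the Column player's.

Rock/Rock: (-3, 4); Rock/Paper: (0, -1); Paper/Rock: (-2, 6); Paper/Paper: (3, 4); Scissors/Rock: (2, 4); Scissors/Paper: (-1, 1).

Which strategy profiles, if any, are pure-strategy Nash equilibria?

(Scissors, Rock)

Find each player's best response to every opponent strategy; NE are the intersections.
The Row player's best responses — vs Rock: Scissors (payoff 2); vs Paper: Paper (payoff 3).
The Column player's best responses — vs Rock: Rock (payoff 4); vs Paper: Rock (payoff 6); vs Scissors: Rock (payoff 4).
The only mutual best response is (Scissors, Rock); neither player gains by switching there.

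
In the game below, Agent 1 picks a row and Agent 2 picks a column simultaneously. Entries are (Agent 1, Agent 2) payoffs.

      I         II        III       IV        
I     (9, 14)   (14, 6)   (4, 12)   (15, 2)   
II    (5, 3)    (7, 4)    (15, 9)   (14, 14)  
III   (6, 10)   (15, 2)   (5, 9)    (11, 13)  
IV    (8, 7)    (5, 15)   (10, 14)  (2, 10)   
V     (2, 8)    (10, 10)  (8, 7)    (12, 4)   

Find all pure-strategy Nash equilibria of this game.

(I, I)

Check mutual best responses: a cell is a NE iff neither player can gain by unilaterally deviating.
Agent 1's best responses — vs I: I (payoff 9); vs II: III (payoff 15); vs III: II (payoff 15); vs IV: I (payoff 15).
Agent 2's best responses — vs I: I (payoff 14); vs II: IV (payoff 14); vs III: IV (payoff 13); vs IV: II (payoff 15); vs V: II (payoff 10).
The only mutual best response is (I, I); neither player gains by switching there.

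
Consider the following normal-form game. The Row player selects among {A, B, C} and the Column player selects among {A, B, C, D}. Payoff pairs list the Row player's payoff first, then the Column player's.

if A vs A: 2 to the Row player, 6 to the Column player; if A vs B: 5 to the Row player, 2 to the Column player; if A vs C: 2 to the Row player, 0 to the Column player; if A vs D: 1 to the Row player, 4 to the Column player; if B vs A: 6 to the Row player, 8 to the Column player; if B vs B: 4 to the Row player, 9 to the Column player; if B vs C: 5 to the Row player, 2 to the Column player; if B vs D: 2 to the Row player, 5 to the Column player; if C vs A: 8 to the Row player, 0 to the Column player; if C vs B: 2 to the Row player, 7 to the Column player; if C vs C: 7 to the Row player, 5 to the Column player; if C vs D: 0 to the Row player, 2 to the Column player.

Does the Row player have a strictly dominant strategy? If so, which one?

None

Check whether one of the Row player's strategies beats all alternatives regardless of what the opponent does.
A is not dominant: against A, B gives 6 > 2.
B is not dominant: against A, C gives 8 > 6.
C is not dominant: against B, A gives 5 > 2.
No single strategy is best against every opponent action.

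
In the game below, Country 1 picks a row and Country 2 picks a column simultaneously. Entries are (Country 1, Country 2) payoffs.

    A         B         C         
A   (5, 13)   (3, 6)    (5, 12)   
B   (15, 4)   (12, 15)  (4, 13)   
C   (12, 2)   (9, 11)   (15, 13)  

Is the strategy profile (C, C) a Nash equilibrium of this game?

Yes

Holding Country 2 at C: Country 1 gets 15 from C, versus 5 from A, 4 from B. No profitable deviation for Country 1.
Holding Country 1 at C: Country 2 gets 13 from C, versus 2 from A, 11 from B. No profitable deviation for Country 2 either.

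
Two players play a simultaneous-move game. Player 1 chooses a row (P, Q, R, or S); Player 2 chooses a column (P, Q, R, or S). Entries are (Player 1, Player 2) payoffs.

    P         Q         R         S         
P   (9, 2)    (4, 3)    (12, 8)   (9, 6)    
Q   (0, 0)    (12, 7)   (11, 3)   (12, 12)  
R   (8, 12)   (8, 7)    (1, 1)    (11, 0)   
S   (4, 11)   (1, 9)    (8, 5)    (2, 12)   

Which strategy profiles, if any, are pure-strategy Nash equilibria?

(P, R) and (Q, S)

Check mutual best responses: a cell is a NE iff neither player can gain by unilaterally deviating.
Player 1's best responses — vs P: P (payoff 9); vs Q: Q (payoff 12); vs R: P (payoff 12); vs S: Q (payoff 12).
Player 2's best responses — vs P: R (payoff 8); vs Q: S (payoff 12); vs R: P (payoff 12); vs S: S (payoff 12).
Mutual best responses occur at (P, R) and (Q, S); at each, neither player gains by switching.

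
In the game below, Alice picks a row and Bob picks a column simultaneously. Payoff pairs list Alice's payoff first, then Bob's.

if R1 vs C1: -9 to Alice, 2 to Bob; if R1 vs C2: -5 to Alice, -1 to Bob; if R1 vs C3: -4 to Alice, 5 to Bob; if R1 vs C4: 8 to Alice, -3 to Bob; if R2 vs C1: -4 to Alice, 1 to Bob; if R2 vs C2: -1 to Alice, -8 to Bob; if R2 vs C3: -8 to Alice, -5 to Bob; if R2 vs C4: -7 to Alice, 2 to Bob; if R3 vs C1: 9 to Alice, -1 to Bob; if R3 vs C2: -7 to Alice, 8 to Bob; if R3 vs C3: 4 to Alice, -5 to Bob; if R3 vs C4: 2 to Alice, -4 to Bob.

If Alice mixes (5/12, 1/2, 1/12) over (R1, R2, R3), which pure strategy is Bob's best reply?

Compute Bob's expected payoff from each pure strategy against the given mix.
C1: (5/12)·2 + (1/2)·1 + (1/12)·(-1) = 5/4
C2: (5/12)·(-1) + (1/2)·(-8) + (1/12)·8 = -15/4
C3: (5/12)·5 + (1/2)·(-5) + (1/12)·(-5) = -5/6
C4: (5/12)·(-3) + (1/2)·2 + (1/12)·(-4) = -7/12
Highest expected payoff is 5/4, from C1.

C1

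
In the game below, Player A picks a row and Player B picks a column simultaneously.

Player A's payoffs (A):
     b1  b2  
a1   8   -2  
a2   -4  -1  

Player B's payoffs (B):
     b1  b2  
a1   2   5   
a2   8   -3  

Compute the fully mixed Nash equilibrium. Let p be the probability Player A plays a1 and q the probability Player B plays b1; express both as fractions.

In a mixed NE each player is indifferent between their pure strategies, so the opponent's mix sets the indifference.
Player B indifferent between b1 and b2: p·2 + (1−p)·8 = p·5 + (1−p)·(-3) ⟹ 8 + (-6)p = (-3) + 8p ⟹ p = 11/14.
Player A indifferent between a1 and a2: q·8 + (1−q)·(-2) = q·(-4) + (1−q)·(-1) ⟹ (-2) + 10q = (-1) + (-3)q ⟹ q = 1/13.

p = 11/14, q = 1/13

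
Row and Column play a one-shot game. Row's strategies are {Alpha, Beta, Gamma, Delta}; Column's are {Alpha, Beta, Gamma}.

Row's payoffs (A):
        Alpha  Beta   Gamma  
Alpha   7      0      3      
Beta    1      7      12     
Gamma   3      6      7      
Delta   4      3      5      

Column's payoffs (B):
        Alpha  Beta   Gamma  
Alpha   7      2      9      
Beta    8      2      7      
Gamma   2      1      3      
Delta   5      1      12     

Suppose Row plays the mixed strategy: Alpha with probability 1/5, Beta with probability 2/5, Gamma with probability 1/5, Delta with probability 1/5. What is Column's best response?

Gamma

Column's best reply maximizes expected payoff against the mix.
Alpha: (1/5)·7 + (2/5)·8 + (1/5)·2 + (1/5)·5 = 6
Beta: (1/5)·2 + (2/5)·2 + (1/5)·1 + (1/5)·1 = 8/5
Gamma: (1/5)·9 + (2/5)·7 + (1/5)·3 + (1/5)·12 = 38/5
Highest expected payoff is 38/5, from Gamma.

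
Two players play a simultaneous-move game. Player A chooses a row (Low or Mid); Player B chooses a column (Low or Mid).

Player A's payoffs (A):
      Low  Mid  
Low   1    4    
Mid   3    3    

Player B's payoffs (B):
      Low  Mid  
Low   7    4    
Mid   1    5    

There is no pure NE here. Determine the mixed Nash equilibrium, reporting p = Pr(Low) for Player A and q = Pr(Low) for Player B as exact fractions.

In a mixed NE each player is indifferent between their pure strategies, so the opponent's mix sets the indifference.
Player B indifferent between Low and Mid: p·7 + (1−p)·1 = p·4 + (1−p)·5 ⟹ 1 + 6p = 5 + (-1)p ⟹ p = 4/7.
Player A indifferent between Low and Mid: q·1 + (1−q)·4 = q·3 + (1−q)·3 ⟹ 4 + (-3)q = 3 + 0q ⟹ q = 1/3.

p = 4/7, q = 1/3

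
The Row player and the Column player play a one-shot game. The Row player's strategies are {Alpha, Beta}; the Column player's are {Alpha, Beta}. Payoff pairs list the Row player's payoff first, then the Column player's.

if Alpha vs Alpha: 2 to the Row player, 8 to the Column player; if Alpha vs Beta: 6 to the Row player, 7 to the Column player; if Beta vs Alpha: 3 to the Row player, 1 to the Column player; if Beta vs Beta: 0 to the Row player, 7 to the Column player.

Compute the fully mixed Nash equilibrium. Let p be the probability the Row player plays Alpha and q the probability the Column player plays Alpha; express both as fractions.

p = 6/7, q = 6/7

Each player's mixing probability is pinned down by making the *other* player indifferent.
The Column player indifferent between Alpha and Beta: p·8 + (1−p)·1 = p·7 + (1−p)·7 ⟹ 1 + 7p = 7 + 0p ⟹ p = 6/7.
The Row player indifferent between Alpha and Beta: q·2 + (1−q)·6 = q·3 + (1−q)·0 ⟹ 6 + (-4)q = 0 + 3q ⟹ q = 6/7.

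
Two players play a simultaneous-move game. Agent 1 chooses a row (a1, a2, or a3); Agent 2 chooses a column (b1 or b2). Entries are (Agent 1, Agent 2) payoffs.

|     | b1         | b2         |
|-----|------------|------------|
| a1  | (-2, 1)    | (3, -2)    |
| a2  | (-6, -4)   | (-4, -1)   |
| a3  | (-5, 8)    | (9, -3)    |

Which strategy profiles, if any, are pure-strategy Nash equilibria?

Check mutual best responses: a cell is a NE iff neither player can gain by unilaterally deviating.
Agent 1's best responses — vs b1: a1 (payoff -2); vs b2: a3 (payoff 9).
Agent 2's best responses — vs a1: b1 (payoff 1); vs a2: b2 (payoff -1); vs a3: b1 (payoff 8).
The only mutual best response is (a1, b1); neither player gains by switching there.

(a1, b1)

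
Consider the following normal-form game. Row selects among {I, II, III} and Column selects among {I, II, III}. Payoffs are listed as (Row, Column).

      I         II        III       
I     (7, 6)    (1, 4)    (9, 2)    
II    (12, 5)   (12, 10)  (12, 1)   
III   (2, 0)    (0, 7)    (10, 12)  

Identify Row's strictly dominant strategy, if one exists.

II

Check whether one of Row's strategies beats all alternatives regardless of what the opponent does.
II strictly dominates: vs I: 12 > each of {7, 2}; vs II: 12 > each of {1, 0}; vs III: 12 > each of {9, 10}.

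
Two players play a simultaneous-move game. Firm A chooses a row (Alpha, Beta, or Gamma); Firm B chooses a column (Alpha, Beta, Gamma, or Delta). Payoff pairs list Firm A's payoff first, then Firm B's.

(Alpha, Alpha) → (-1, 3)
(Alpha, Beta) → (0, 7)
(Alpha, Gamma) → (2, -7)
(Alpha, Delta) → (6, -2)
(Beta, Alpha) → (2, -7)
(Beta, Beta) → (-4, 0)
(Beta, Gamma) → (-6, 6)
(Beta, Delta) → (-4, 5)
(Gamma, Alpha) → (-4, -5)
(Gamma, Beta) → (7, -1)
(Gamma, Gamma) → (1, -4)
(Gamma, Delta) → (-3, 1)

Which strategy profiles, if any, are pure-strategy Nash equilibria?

No pure-strategy Nash equilibrium

Check mutual best responses: a cell is a NE iff neither player can gain by unilaterally deviating.
Firm A's best responses — vs Alpha: Beta (payoff 2); vs Beta: Gamma (payoff 7); vs Gamma: Alpha (payoff 2); vs Delta: Alpha (payoff 6).
Firm B's best responses — vs Alpha: Beta (payoff 7); vs Beta: Gamma (payoff 6); vs Gamma: Delta (payoff 1).
No cell has both players best-responding. For instance, Firm A's best reply to Delta is Alpha, but against Alpha Firm B prefers Beta over Delta.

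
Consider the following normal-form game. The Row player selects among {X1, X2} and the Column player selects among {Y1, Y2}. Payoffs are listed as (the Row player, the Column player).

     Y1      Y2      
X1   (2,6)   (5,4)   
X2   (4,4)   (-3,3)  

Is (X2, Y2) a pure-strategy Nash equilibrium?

No

Holding the Column player at Y2: the Row player gets -3 from X2 but could get 5 by switching to X1. The Row player has a profitable deviation.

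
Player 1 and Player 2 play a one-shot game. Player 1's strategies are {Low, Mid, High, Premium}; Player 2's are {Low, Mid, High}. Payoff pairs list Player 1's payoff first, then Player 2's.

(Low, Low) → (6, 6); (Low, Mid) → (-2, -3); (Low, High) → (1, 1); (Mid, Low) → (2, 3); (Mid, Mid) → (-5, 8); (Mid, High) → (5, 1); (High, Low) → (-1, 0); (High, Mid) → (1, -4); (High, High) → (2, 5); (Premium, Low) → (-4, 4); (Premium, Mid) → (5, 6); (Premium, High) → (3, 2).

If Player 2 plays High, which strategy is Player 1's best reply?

Mid

With Player 2 fixed at High, Player 1's payoffs are: Low → 1, Mid → 5, High → 2, Premium → 3.
The maximum is 5, achieved by Mid.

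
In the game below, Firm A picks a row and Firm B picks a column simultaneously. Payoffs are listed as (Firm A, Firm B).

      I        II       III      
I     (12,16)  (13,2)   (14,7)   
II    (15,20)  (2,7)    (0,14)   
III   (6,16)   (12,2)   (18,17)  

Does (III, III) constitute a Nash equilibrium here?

Holding Firm B at III: Firm A gets 18 from III, versus 14 from I, 0 from II. No profitable deviation for Firm A.
Holding Firm A at III: Firm B gets 17 from III, versus 16 from I, 2 from II. No profitable deviation for Firm B either.

Yes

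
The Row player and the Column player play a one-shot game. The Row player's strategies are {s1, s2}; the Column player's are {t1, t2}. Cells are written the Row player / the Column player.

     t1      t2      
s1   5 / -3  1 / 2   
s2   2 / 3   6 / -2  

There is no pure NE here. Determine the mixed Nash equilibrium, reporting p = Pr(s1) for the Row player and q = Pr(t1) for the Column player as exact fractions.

p = 1/2, q = 5/8

In a mixed NE each player is indifferent between their pure strategies, so the opponent's mix sets the indifference.
The Column player indifferent between t1 and t2: p·(-3) + (1−p)·3 = p·2 + (1−p)·(-2) ⟹ 3 + (-6)p = (-2) + 4p ⟹ p = 1/2.
The Row player indifferent between s1 and s2: q·5 + (1−q)·1 = q·2 + (1−q)·6 ⟹ 1 + 4q = 6 + (-4)q ⟹ q = 5/8.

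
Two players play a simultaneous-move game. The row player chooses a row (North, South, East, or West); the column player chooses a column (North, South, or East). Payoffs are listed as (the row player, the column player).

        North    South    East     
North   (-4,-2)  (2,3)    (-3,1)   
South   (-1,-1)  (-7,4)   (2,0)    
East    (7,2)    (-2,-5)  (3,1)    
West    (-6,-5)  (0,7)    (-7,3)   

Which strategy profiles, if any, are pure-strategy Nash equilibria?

(North, South) and (East, North)

A profile is a Nash equilibrium when each player is best-responding to the other.
The row player's best responses — vs North: East (payoff 7); vs South: North (payoff 2); vs East: East (payoff 3).
The column player's best responses — vs North: South (payoff 3); vs South: South (payoff 4); vs East: North (payoff 2); vs West: South (payoff 7).
Mutual best responses occur at (North, South) and (East, North); at each, neither player gains by switching.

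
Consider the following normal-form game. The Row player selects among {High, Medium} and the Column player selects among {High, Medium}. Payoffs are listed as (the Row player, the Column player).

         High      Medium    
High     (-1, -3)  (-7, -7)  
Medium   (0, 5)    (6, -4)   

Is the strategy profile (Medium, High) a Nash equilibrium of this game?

Holding the Column player at High: the Row player gets 0 from Medium, versus -1 from High. No profitable deviation for the Row player.
Holding the Row player at Medium: the Column player gets 5 from High, versus -4 from Medium. No profitable deviation for the Column player either.

Yes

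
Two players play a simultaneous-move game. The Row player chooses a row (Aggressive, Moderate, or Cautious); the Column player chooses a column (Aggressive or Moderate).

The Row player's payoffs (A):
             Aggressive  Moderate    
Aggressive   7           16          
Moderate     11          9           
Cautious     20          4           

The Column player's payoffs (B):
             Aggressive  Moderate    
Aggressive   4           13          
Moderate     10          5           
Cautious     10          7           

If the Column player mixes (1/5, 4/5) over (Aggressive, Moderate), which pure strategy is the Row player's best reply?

Aggressive

The Row player's best reply maximizes expected payoff against the mix.
Aggressive: (1/5)·7 + (4/5)·16 = 71/5
Moderate: (1/5)·11 + (4/5)·9 = 47/5
Cautious: (1/5)·20 + (4/5)·4 = 36/5
Highest expected payoff is 71/5, from Aggressive.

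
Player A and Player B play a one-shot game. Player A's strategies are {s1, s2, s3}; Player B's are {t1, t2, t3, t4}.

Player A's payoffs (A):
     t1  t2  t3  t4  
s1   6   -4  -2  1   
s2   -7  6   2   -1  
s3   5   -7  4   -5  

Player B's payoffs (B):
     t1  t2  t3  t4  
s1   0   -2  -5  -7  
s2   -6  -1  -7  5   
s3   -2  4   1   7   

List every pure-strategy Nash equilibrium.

(s1, t1)

Check mutual best responses: a cell is a NE iff neither player can gain by unilaterally deviating.
Player A's best responses — vs t1: s1 (payoff 6); vs t2: s2 (payoff 6); vs t3: s3 (payoff 4); vs t4: s1 (payoff 1).
Player B's best responses — vs s1: t1 (payoff 0); vs s2: t4 (payoff 5); vs s3: t4 (payoff 7).
The only mutual best response is (s1, t1); neither player gains by switching there.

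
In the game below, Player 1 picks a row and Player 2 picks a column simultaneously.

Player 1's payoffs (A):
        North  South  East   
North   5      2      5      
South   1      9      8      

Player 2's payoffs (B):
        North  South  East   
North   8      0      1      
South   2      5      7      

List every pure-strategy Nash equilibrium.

A profile is a Nash equilibrium when each player is best-responding to the other.
Player 1's best responses — vs North: North (payoff 5); vs South: South (payoff 9); vs East: South (payoff 8).
Player 2's best responses — vs North: North (payoff 8); vs South: East (payoff 7).
Mutual best responses occur at (North, North) and (South, East); at each, neither player gains by switching.

(North, North) and (South, East)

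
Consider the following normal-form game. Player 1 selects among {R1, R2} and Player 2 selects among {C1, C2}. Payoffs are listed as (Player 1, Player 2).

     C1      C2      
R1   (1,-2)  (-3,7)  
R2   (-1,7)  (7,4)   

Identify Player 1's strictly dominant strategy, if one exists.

Check whether one of Player 1's strategies beats all alternatives regardless of what the opponent does.
R1 is not dominant: against C2, R2 gives 7 > -3.
R2 is not dominant: against C1, R1 gives 1 > -1.
No single strategy is best against every opponent action.

No strictly dominant strategy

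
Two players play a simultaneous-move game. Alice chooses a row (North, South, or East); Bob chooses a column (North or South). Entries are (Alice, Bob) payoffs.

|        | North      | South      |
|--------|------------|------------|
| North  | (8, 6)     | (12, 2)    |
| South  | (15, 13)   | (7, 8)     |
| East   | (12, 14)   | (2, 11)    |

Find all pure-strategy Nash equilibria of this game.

Find each player's best response to every opponent strategy; NE are the intersections.
Alice's best responses — vs North: South (payoff 15); vs South: North (payoff 12).
Bob's best responses — vs North: North (payoff 6); vs South: North (payoff 13); vs East: North (payoff 14).
The only mutual best response is (South, North); neither player gains by switching there.

(South, North)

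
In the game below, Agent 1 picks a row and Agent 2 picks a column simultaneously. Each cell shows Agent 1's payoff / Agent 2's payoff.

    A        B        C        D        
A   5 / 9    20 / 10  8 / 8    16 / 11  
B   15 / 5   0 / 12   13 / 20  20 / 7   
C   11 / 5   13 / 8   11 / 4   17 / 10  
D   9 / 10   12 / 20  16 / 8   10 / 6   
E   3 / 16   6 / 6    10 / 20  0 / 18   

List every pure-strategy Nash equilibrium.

Find each player's best response to every opponent strategy; NE are the intersections.
Agent 1's best responses — vs A: B (payoff 15); vs B: A (payoff 20); vs C: D (payoff 16); vs D: B (payoff 20).
Agent 2's best responses — vs A: D (payoff 11); vs B: C (payoff 20); vs C: D (payoff 10); vs D: B (payoff 20); vs E: C (payoff 20).
No cell has both players best-responding. For instance, Agent 1's best reply to A is B, but against B Agent 2 prefers C over A.

No pure-strategy Nash equilibrium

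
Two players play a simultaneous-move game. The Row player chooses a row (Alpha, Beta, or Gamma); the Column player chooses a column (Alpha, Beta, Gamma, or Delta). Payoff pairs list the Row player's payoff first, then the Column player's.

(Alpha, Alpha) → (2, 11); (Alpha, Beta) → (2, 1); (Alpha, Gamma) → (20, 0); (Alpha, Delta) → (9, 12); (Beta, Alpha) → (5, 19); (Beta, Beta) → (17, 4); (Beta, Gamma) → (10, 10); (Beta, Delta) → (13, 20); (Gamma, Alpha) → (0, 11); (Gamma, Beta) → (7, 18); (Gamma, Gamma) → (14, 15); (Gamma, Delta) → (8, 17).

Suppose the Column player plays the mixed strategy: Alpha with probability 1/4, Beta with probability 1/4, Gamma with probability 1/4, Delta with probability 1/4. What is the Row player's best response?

Compute the Row player's expected payoff from each pure strategy against the given mix.
Alpha: (1/4)·2 + (1/4)·2 + (1/4)·20 + (1/4)·9 = 33/4
Beta: (1/4)·5 + (1/4)·17 + (1/4)·10 + (1/4)·13 = 45/4
Gamma: (1/4)·0 + (1/4)·7 + (1/4)·14 + (1/4)·8 = 29/4
Highest expected payoff is 45/4, from Beta.

Beta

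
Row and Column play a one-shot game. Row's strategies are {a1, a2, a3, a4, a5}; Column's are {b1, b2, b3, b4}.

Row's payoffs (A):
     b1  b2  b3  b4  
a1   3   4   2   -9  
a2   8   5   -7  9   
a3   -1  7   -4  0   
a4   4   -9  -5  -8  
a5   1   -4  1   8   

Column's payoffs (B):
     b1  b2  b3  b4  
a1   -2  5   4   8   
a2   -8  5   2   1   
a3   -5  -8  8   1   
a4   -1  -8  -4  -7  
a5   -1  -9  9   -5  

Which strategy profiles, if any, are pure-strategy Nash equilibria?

There is no pure-strategy Nash equilibrium

Check mutual best responses: a cell is a NE iff neither player can gain by unilaterally deviating.
Row's best responses — vs b1: a2 (payoff 8); vs b2: a3 (payoff 7); vs b3: a1 (payoff 2); vs b4: a2 (payoff 9).
Column's best responses — vs a1: b4 (payoff 8); vs a2: b2 (payoff 5); vs a3: b3 (payoff 8); vs a4: b1 (payoff -1); vs a5: b3 (payoff 9).
No cell has both players best-responding. For instance, Row's best reply to b4 is a2, but against a2 Column prefers b2 over b4.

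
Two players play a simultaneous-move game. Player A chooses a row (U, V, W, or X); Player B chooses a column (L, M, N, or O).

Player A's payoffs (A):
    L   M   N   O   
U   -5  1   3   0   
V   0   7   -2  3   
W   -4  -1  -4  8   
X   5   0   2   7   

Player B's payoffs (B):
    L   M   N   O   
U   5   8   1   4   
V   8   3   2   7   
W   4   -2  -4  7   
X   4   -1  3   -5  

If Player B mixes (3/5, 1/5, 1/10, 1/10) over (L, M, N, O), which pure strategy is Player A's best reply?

X

Compute Player A's expected payoff from each pure strategy against the given mix.
U: (3/5)·(-5) + (1/5)·1 + (1/10)·3 + (1/10)·0 = -5/2
V: (3/5)·0 + (1/5)·7 + (1/10)·(-2) + (1/10)·3 = 3/2
W: (3/5)·(-4) + (1/5)·(-1) + (1/10)·(-4) + (1/10)·8 = -11/5
X: (3/5)·5 + (1/5)·0 + (1/10)·2 + (1/10)·7 = 39/10
Highest expected payoff is 39/10, from X.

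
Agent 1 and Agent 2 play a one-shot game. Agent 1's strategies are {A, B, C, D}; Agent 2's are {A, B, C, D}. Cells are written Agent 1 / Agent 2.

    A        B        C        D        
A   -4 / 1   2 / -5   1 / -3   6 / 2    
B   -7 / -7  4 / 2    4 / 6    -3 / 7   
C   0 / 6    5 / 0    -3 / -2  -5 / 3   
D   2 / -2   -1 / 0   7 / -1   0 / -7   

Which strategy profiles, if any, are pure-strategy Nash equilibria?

(A, D)

Check mutual best responses: a cell is a NE iff neither player can gain by unilaterally deviating.
Agent 1's best responses — vs A: D (payoff 2); vs B: C (payoff 5); vs C: D (payoff 7); vs D: A (payoff 6).
Agent 2's best responses — vs A: D (payoff 2); vs B: D (payoff 7); vs C: A (payoff 6); vs D: B (payoff 0).
The only mutual best response is (A, D); neither player gains by switching there.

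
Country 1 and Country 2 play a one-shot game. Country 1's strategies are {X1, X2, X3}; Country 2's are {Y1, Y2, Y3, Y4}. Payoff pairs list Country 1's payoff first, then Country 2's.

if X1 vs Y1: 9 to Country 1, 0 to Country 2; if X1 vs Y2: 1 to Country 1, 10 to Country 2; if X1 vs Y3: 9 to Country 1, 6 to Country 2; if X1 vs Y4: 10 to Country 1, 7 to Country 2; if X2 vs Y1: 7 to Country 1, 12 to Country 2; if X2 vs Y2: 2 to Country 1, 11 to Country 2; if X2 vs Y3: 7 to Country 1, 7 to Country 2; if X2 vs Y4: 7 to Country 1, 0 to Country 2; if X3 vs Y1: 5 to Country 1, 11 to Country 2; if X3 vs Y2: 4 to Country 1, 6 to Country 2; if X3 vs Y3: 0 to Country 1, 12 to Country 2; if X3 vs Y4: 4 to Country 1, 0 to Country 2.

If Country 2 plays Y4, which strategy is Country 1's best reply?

With Country 2 fixed at Y4, Country 1's payoffs are: X1 → 10, X2 → 7, X3 → 4.
The maximum is 10, achieved by X1.

X1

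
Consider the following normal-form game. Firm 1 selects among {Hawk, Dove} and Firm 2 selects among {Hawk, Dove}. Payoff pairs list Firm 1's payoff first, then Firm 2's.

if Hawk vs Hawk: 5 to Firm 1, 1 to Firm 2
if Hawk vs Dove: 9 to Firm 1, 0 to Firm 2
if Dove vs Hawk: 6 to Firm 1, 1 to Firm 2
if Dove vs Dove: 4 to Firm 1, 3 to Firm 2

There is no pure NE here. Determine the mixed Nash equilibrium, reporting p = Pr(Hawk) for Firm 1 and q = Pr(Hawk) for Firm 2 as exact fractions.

Each player's mixing probability is pinned down by making the *other* player indifferent.
Firm 2 indifferent between Hawk and Dove: p·1 + (1−p)·1 = p·0 + (1−p)·3 ⟹ 1 + 0p = 3 + (-3)p ⟹ p = 2/3.
Firm 1 indifferent between Hawk and Dove: q·5 + (1−q)·9 = q·6 + (1−q)·4 ⟹ 9 + (-4)q = 4 + 2q ⟹ q = 5/6.

p = 2/3, q = 5/6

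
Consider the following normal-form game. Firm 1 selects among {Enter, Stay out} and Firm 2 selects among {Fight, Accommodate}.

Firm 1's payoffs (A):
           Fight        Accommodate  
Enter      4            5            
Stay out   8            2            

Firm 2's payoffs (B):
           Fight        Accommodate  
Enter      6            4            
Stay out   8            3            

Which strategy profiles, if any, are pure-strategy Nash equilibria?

(Stay out, Fight)

Check mutual best responses: a cell is a NE iff neither player can gain by unilaterally deviating.
Firm 1's best responses — vs Fight: Stay out (payoff 8); vs Accommodate: Enter (payoff 5).
Firm 2's best responses — vs Enter: Fight (payoff 6); vs Stay out: Fight (payoff 8).
The only mutual best response is (Stay out, Fight); neither player gains by switching there.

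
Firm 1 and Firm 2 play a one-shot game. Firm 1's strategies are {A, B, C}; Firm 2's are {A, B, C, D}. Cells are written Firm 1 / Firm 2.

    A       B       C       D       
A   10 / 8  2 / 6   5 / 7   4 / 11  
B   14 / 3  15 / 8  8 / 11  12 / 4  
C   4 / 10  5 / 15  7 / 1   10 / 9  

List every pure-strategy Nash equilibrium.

Find each player's best response to every opponent strategy; NE are the intersections.
Firm 1's best responses — vs A: B (payoff 14); vs B: B (payoff 15); vs C: B (payoff 8); vs D: B (payoff 12).
Firm 2's best responses — vs A: D (payoff 11); vs B: C (payoff 11); vs C: B (payoff 15).
The only mutual best response is (B, C); neither player gains by switching there.

(B, C)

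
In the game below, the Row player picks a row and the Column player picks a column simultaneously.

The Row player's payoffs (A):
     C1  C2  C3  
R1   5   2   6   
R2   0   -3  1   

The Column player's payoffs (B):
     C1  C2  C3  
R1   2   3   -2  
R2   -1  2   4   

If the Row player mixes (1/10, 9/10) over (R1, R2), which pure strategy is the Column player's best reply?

C3

The Column player's best reply maximizes expected payoff against the mix.
C1: (1/10)·2 + (9/10)·(-1) = -7/10
C2: (1/10)·3 + (9/10)·2 = 21/10
C3: (1/10)·(-2) + (9/10)·4 = 17/5
Highest expected payoff is 17/5, from C3.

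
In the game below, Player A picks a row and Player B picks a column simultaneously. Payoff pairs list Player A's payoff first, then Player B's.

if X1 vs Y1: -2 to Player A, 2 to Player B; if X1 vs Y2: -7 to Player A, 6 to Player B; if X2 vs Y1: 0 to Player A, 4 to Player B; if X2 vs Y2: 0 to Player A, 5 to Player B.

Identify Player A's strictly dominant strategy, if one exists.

X2

Check whether one of Player A's strategies beats all alternatives regardless of what the opponent does.
X2 strictly dominates: vs Y1: 0 > -2; vs Y2: 0 > -7.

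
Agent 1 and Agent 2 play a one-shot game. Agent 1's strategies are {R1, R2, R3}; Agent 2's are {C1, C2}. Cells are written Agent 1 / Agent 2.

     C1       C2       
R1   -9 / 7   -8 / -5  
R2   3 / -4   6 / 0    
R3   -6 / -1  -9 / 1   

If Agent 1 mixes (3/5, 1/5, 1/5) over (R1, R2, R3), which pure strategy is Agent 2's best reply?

Compute Agent 2's expected payoff from each pure strategy against the given mix.
C1: (3/5)·7 + (1/5)·(-4) + (1/5)·(-1) = 16/5
C2: (3/5)·(-5) + (1/5)·0 + (1/5)·1 = -14/5
Highest expected payoff is 16/5, from C1.

C1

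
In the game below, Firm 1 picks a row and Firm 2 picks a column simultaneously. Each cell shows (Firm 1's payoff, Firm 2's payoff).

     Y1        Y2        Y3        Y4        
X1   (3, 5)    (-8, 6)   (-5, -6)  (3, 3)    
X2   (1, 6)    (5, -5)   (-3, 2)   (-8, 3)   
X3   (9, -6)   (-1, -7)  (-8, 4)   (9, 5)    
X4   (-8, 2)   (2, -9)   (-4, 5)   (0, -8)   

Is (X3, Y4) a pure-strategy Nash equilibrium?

Yes

Holding Firm 2 at Y4: Firm 1 gets 9 from X3, versus 3 from X1, -8 from X2, 0 from X4. No profitable deviation for Firm 1.
Holding Firm 1 at X3: Firm 2 gets 5 from Y4, versus -6 from Y1, -7 from Y2, 4 from Y3. No profitable deviation for Firm 2 either.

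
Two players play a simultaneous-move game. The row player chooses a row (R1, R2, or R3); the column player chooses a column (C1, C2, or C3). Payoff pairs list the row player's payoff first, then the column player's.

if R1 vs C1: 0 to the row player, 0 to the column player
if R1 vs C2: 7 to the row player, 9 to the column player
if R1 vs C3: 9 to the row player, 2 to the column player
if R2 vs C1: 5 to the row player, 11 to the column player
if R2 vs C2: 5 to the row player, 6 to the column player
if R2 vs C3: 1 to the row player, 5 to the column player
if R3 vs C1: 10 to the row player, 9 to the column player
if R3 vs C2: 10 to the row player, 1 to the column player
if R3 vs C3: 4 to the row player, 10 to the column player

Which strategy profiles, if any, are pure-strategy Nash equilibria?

There is no pure-strategy Nash equilibrium

Check mutual best responses: a cell is a NE iff neither player can gain by unilaterally deviating.
The row player's best responses — vs C1: R3 (payoff 10); vs C2: R3 (payoff 10); vs C3: R1 (payoff 9).
The column player's best responses — vs R1: C2 (payoff 9); vs R2: C1 (payoff 11); vs R3: C3 (payoff 10).
No cell has both players best-responding. For instance, the row player's best reply to C1 is R3, but against R3 the column player prefers C3 over C1.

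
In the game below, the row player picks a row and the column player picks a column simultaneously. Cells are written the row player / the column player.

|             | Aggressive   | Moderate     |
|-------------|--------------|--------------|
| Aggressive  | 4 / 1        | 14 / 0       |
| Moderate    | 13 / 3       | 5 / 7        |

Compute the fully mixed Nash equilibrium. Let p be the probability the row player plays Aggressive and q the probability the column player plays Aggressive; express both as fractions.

p = 4/5, q = 1/2

In a mixed NE each player is indifferent between their pure strategies, so the opponent's mix sets the indifference.
The column player indifferent between Aggressive and Moderate: p·1 + (1−p)·3 = p·0 + (1−p)·7 ⟹ 3 + (-2)p = 7 + (-7)p ⟹ p = 4/5.
The row player indifferent between Aggressive and Moderate: q·4 + (1−q)·14 = q·13 + (1−q)·5 ⟹ 14 + (-10)q = 5 + 8q ⟹ q = 1/2.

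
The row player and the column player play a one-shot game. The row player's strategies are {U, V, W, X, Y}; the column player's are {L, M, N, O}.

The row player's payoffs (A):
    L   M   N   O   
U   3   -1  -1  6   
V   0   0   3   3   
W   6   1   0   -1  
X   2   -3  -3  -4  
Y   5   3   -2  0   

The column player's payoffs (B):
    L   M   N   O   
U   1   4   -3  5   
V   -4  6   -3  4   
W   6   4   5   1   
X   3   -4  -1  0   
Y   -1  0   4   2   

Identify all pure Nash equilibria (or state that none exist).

Find each player's best response to every opponent strategy; NE are the intersections.
The row player's best responses — vs L: W (payoff 6); vs M: Y (payoff 3); vs N: V (payoff 3); vs O: U (payoff 6).
The column player's best responses — vs U: O (payoff 5); vs V: M (payoff 6); vs W: L (payoff 6); vs X: L (payoff 3); vs Y: N (payoff 4).
Mutual best responses occur at (U, O) and (W, L); at each, neither player gains by switching.

(U, O) and (W, L)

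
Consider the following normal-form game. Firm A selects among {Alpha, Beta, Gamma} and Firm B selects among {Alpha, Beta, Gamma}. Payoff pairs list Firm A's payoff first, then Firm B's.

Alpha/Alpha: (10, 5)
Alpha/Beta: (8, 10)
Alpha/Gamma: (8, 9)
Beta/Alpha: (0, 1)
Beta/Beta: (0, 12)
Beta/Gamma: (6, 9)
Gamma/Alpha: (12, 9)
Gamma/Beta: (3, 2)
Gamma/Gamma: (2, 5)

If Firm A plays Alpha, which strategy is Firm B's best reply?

Beta

With Firm A fixed at Alpha, Firm B's payoffs are: Alpha → 5, Beta → 10, Gamma → 9.
The maximum is 10, achieved by Beta.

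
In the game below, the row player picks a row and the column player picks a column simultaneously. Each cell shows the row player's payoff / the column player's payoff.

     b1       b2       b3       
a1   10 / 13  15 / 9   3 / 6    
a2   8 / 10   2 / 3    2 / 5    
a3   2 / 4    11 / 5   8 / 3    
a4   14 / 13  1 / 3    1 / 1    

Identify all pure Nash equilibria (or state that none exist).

(a4, b1)

Check mutual best responses: a cell is a NE iff neither player can gain by unilaterally deviating.
The row player's best responses — vs b1: a4 (payoff 14); vs b2: a1 (payoff 15); vs b3: a3 (payoff 8).
The column player's best responses — vs a1: b1 (payoff 13); vs a2: b1 (payoff 10); vs a3: b2 (payoff 5); vs a4: b1 (payoff 13).
The only mutual best response is (a4, b1); neither player gains by switching there.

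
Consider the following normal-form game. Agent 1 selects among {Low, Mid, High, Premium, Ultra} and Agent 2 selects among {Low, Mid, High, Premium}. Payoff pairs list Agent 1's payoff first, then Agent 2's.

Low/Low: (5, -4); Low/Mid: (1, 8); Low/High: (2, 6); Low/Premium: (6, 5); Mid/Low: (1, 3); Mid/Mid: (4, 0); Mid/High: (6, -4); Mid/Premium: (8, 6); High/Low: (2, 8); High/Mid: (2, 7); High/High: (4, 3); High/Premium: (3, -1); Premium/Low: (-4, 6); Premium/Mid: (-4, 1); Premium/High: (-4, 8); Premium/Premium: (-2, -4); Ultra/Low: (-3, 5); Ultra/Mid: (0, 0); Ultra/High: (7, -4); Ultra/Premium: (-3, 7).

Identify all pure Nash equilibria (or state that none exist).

(Mid, Premium)

Check mutual best responses: a cell is a NE iff neither player can gain by unilaterally deviating.
Agent 1's best responses — vs Low: Low (payoff 5); vs Mid: Mid (payoff 4); vs High: Ultra (payoff 7); vs Premium: Mid (payoff 8).
Agent 2's best responses — vs Low: Mid (payoff 8); vs Mid: Premium (payoff 6); vs High: Low (payoff 8); vs Premium: High (payoff 8); vs Ultra: Premium (payoff 7).
The only mutual best response is (Mid, Premium); neither player gains by switching there.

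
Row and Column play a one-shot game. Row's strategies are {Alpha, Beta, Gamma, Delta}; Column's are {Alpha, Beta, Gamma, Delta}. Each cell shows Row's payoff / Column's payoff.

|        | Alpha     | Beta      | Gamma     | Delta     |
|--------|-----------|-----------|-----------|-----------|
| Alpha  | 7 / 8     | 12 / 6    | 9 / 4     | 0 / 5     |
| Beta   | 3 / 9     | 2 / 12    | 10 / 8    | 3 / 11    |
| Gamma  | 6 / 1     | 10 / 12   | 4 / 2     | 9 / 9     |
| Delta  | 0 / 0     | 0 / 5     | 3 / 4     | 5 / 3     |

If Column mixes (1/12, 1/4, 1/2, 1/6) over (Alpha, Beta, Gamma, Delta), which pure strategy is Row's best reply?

Alpha

Compute Row's expected payoff from each pure strategy against the given mix.
Alpha: (1/12)·7 + (1/4)·12 + (1/2)·9 + (1/6)·0 = 97/12
Beta: (1/12)·3 + (1/4)·2 + (1/2)·10 + (1/6)·3 = 25/4
Gamma: (1/12)·6 + (1/4)·10 + (1/2)·4 + (1/6)·9 = 13/2
Delta: (1/12)·0 + (1/4)·0 + (1/2)·3 + (1/6)·5 = 7/3
Highest expected payoff is 97/12, from Alpha.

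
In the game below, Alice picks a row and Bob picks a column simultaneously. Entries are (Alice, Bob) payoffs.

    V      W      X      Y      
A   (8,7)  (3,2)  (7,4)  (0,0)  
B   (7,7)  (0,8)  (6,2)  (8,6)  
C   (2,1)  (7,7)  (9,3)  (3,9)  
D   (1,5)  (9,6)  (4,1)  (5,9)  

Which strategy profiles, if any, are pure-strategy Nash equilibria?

(A, V)

Check mutual best responses: a cell is a NE iff neither player can gain by unilaterally deviating.
Alice's best responses — vs V: A (payoff 8); vs W: D (payoff 9); vs X: C (payoff 9); vs Y: B (payoff 8).
Bob's best responses — vs A: V (payoff 7); vs B: W (payoff 8); vs C: Y (payoff 9); vs D: Y (payoff 9).
The only mutual best response is (A, V); neither player gains by switching there.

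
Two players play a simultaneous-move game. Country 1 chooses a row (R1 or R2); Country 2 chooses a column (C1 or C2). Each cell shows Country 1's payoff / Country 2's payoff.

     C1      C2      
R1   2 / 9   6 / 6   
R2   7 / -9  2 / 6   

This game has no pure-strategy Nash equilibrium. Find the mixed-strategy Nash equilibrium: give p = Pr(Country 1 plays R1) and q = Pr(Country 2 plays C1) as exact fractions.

p = 5/6, q = 4/9

Each player's mixing probability is pinned down by making the *other* player indifferent.
Country 2 indifferent between C1 and C2: p·9 + (1−p)·(-9) = p·6 + (1−p)·6 ⟹ (-9) + 18p = 6 + 0p ⟹ p = 5/6.
Country 1 indifferent between R1 and R2: q·2 + (1−q)·6 = q·7 + (1−q)·2 ⟹ 6 + (-4)q = 2 + 5q ⟹ q = 4/9.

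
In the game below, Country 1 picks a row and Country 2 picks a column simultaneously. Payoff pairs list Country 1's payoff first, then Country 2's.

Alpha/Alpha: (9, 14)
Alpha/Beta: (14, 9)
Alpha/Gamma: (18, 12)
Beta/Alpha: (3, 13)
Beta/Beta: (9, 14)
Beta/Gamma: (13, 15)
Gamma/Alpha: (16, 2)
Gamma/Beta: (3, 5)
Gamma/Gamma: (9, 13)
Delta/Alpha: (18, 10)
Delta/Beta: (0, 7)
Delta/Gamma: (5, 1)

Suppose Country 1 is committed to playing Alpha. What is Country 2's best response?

Alpha

With Country 1 fixed at Alpha, Country 2's payoffs are: Alpha → 14, Beta → 9, Gamma → 12.
The maximum is 14, achieved by Alpha.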